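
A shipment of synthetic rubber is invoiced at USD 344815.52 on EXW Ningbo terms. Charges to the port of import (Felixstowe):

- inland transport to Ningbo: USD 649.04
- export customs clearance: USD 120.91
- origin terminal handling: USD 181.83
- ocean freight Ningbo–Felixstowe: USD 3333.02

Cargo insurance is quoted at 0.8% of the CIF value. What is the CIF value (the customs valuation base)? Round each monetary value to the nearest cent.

CIF value: USD 351915.65

Let C be the CIF value. C = EXW price + pre-shipment costs + freight + 0.8% × C
C − 0.8% × C = 344815.52 + 649.04 + 120.91 + 181.83 + 3333.02
0.992 × C = 349100.32
C = 349100.32 / 0.992 = 351915.65
Insurance premium = 0.8% × 351915.65 = 2815.33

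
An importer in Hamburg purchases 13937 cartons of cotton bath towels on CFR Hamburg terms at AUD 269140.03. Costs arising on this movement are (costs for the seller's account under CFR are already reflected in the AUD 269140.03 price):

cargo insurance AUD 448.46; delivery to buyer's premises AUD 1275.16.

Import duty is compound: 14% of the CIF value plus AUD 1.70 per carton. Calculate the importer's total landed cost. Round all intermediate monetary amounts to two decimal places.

CFR: the seller pays costs through ocean freight to the destination port, but not insurance.
CIF value = CFR price + insurance = 269140.03 + 448.46 = 269588.49
Ad valorem component: 269588.49 × 14% = 37742.39
Specific component: 13937 × 1.70 = 23692.90
Import duty = 37742.39 + 23692.90 = 61435.29
Buyer bears: insurance 448.46 + delivery 1275.16 + duty 61435.29 = 63158.91
Landed cost = invoice 269140.03 + 63158.91 = 332298.94

Total landed cost: AUD 332298.94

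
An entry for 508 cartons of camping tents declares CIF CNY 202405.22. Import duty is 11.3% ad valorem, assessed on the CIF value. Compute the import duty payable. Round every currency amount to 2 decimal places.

Import duty: CNY 22871.79

Import duty = 202405.22 × 11.3% = 22871.79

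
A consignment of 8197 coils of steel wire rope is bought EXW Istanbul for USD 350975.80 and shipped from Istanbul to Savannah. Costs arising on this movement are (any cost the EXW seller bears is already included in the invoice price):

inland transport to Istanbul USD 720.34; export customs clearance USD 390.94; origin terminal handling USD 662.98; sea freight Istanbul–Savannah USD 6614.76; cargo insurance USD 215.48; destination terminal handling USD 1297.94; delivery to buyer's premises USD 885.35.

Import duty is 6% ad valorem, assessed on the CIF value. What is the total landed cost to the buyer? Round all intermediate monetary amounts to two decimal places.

EXW: the seller makes goods available at their premises; the buyer bears all onward costs.
CIF value = EXW price + inland to port + export clearance + origin terminal + freight + insurance = 350975.80 + 720.34 + 390.94 + 662.98 + 6614.76 + 215.48 = 359580.30
Import duty = 359580.30 × 6% = 21574.82
Buyer bears: inland to port 720.34 + export clearance 390.94 + origin terminal 662.98 + freight 6614.76 + insurance 215.48 + destination terminal 1297.94 + delivery 885.35 + duty 21574.82 = 32362.61
Landed cost = invoice 350975.80 + 32362.61 = 383338.41

Total landed cost: USD 383338.41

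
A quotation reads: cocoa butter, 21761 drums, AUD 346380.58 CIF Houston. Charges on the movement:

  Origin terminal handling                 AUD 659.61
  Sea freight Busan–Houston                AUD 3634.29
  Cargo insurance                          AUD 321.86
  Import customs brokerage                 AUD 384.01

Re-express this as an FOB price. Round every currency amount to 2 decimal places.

Not relevant to the conversion: origin terminal — on the seller under both CIF and FOB; already in the CIF price and stays in the FOB price. brokerage — on the buyer under both terms; not part of either seller's price.
From CIF to FOB, the seller no longer bears: freight, insurance.
FOB price = 346380.58 − 3634.29 − 321.86 = 342424.43

FOB price: AUD 342424.43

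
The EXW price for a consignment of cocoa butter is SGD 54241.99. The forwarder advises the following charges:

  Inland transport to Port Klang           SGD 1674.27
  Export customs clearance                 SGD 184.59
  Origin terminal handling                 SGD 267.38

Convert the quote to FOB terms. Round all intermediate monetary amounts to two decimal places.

From EXW to FOB, the seller additionally bears: inland to port, export clearance, origin terminal.
FOB price = 54241.99 + 1674.27 + 184.59 + 267.38 = 56368.23

FOB price: SGD 56368.23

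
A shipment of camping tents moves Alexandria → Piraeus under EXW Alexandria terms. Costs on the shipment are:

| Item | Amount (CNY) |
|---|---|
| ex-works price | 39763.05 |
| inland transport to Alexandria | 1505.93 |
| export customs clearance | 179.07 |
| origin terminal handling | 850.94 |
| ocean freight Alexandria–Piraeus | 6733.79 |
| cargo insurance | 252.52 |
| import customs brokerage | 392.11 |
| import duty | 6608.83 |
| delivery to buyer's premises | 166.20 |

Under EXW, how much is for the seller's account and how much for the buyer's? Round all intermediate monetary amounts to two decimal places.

Seller: CNY 39763.05; buyer: CNY 16689.39

EXW: the seller makes goods available at their premises; the buyer bears all onward costs.
Seller's account: goods 39763.05 = 39763.05
Buyer's account: inland to port 1505.93 + export clearance 179.07 + origin terminal 850.94 + freight 6733.79 + insurance 252.52 + brokerage 392.11 + duty 6608.83 + delivery 166.20 = 16689.39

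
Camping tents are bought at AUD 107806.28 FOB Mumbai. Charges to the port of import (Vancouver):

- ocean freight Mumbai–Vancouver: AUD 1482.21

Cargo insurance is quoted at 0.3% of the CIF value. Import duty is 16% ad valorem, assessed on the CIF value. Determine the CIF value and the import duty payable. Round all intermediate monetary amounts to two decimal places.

Let C be the CIF value. C = FOB price + freight + 0.3% × C
C − 0.3% × C = 107806.28 + 1482.21
0.997 × C = 109288.49
C = 109288.49 / 0.997 = 109617.34
Insurance premium = 0.3% × 109617.34 = 328.85
Import duty = 109617.34 × 16% = 17538.77

CIF value: AUD 109617.34; import duty: AUD 17538.77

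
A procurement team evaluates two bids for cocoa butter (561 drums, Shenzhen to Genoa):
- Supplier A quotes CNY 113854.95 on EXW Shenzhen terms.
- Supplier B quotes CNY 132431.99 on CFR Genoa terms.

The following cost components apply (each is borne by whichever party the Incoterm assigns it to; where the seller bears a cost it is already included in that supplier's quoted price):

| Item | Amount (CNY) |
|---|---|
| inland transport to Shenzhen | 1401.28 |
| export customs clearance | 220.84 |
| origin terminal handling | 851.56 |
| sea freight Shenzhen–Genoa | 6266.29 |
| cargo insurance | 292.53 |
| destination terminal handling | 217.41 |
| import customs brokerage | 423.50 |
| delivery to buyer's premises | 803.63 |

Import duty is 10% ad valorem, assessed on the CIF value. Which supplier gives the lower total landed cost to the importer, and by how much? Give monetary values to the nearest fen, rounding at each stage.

Supplier A is cheaper by CNY 10820.77

Supplier A (EXW):
CIF value = EXW price + inland to port + export clearance + origin terminal + freight + insurance = 113854.95 + 1401.28 + 220.84 + 851.56 + 6266.29 + 292.53 = 122887.45
Import duty = 122887.45 × 10% = 12288.75
Buyer bears (A): 1401.28 + 220.84 + 851.56 + 6266.29 + 292.53 + 217.41 + 423.50 + 803.63 = 10477.04
Landed cost (A) = invoice 113854.95 + 10477.04 + duty 12288.75 = 136620.74
Supplier B (CFR):
CIF value = CFR price + insurance = 132431.99 + 292.53 = 132724.52
Import duty = 132724.52 × 10% = 13272.45
Buyer bears (B): 292.53 + 217.41 + 423.50 + 803.63 = 1737.07
Landed cost (B) = invoice 132431.99 + 1737.07 + duty 13272.45 = 147441.51
Difference = |136620.74 − 147441.51| = 10820.77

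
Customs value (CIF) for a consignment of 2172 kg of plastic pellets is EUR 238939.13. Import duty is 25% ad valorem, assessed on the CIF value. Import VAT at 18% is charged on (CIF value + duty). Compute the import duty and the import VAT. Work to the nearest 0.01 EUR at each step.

Import duty = 238939.13 × 25% = 59734.78
VAT base = CIF + duty = 238939.13 + 59734.78 = 298673.91
Import VAT = 298673.91 × 18% = 53761.30

Import duty: EUR 59734.78; import VAT: EUR 53761.30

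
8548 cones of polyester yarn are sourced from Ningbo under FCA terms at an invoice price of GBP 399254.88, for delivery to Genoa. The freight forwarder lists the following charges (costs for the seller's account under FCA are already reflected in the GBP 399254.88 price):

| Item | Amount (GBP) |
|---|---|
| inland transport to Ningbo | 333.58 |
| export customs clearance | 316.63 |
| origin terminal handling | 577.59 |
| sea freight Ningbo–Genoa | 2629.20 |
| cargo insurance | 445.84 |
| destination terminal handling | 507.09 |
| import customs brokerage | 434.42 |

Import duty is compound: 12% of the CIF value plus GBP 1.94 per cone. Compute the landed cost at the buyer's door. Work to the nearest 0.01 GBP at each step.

Total landed cost: GBP 468781.04

FCA: the seller delivers export-cleared goods to the carrier; the buyer bears costs from that point.
Already in the invoice (seller's account under FCA): inland to port, export clearance — exclude.
CIF value = FCA price + origin terminal + freight + insurance = 399254.88 + 577.59 + 2629.20 + 445.84 = 402907.51
Ad valorem component: 402907.51 × 12% = 48348.90
Specific component: 8548 × 1.94 = 16583.12
Import duty = 48348.90 + 16583.12 = 64932.02
Buyer bears: origin terminal 577.59 + freight 2629.20 + insurance 445.84 + destination terminal 507.09 + brokerage 434.42 + duty 64932.02 = 69526.16
Landed cost = invoice 399254.88 + 69526.16 = 468781.04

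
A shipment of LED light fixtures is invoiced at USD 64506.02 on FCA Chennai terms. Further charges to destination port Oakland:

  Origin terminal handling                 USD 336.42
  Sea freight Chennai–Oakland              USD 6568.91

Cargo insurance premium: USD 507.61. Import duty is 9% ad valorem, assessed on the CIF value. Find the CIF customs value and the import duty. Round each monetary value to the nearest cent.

CIF value: USD 71918.96; import duty: USD 6472.71

CIF = FCA price + pre-shipment costs + freight + insurance
CIF = 64506.02 + 336.42 + 6568.91 + 507.61 = 71918.96
Import duty = 71918.96 × 9% = 6472.71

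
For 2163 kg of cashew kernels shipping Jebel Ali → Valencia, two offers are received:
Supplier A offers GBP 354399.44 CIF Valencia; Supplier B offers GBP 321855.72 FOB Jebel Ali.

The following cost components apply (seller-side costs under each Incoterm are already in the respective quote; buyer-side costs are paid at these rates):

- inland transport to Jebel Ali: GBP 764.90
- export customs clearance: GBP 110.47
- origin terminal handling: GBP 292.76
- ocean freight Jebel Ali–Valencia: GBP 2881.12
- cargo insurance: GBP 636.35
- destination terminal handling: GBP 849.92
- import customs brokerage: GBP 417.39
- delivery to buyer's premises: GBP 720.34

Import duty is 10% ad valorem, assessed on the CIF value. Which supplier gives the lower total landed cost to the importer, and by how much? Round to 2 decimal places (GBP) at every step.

Supplier B is cheaper by GBP 31928.87

Supplier A (CIF):
The CIF price already equals the CIF value: 354399.44
Import duty = 354399.44 × 10% = 35439.94
Buyer bears (A): 849.92 + 417.39 + 720.34 = 1987.65
Landed cost (A) = invoice 354399.44 + 1987.65 + duty 35439.94 = 391827.03
Supplier B (FOB):
CIF value = FOB price + freight + insurance = 321855.72 + 2881.12 + 636.35 = 325373.19
Import duty = 325373.19 × 10% = 32537.32
Buyer bears (B): 2881.12 + 636.35 + 849.92 + 417.39 + 720.34 = 5505.12
Landed cost (B) = invoice 321855.72 + 5505.12 + duty 32537.32 = 359898.16
Difference = |391827.03 − 359898.16| = 31928.87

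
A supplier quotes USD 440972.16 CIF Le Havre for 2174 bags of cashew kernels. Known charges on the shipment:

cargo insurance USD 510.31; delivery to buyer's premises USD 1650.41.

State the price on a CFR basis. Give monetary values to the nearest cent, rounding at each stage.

Not relevant to the conversion: delivery — on the buyer under both terms; not part of either seller's price.
From CIF to CFR, the seller no longer bears: insurance.
CFR price = 440972.16 − 510.31 = 440461.85

CFR price: USD 440461.85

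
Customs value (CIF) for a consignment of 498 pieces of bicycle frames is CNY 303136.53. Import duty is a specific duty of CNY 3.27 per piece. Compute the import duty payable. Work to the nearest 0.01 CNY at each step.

Import duty = 498 × 3.27 = 1628.46

Import duty: CNY 1628.46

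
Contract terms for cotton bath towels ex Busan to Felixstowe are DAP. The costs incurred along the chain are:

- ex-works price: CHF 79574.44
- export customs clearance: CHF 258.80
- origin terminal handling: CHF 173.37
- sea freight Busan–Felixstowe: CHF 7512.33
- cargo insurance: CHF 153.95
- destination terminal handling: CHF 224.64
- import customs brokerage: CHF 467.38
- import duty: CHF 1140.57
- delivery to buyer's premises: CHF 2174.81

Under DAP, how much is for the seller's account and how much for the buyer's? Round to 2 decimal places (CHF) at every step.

Seller: CHF 90072.34; buyer: CHF 1607.95

DAP: the seller bears all costs to the named destination except import duty and clearance.
Seller's account: goods 79574.44 + export clearance 258.80 + origin terminal 173.37 + freight 7512.33 + insurance 153.95 + destination terminal 224.64 + delivery 2174.81 = 90072.34
Buyer's account: brokerage 467.38 + duty 1140.57 = 1607.95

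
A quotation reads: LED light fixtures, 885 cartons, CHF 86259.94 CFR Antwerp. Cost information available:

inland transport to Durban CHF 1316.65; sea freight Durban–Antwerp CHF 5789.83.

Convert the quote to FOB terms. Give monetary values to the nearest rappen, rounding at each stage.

FOB price: CHF 80470.11

Not relevant to the conversion: inland to port — on the seller under both CFR and FOB; already in the CFR price and stays in the FOB price.
From CFR to FOB, the seller no longer bears: freight.
FOB price = 86259.94 − 5789.83 = 80470.11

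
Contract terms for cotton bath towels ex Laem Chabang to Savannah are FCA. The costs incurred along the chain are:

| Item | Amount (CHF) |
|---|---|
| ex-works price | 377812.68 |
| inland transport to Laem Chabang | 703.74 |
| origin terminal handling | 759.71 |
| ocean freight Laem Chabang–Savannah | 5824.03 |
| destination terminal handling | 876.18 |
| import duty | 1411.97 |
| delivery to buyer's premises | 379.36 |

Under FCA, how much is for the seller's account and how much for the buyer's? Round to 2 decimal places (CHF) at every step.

FCA: the seller delivers export-cleared goods to the carrier; the buyer bears costs from that point.
Seller's account: goods 377812.68 + inland to port 703.74 = 378516.42
Buyer's account: origin terminal 759.71 + freight 5824.03 + destination terminal 876.18 + duty 1411.97 + delivery 379.36 = 9251.25

Seller: CHF 378516.42; buyer: CHF 9251.25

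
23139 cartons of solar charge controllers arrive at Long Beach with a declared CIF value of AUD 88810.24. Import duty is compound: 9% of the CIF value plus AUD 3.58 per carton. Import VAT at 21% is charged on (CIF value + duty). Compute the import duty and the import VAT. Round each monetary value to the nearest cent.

Ad valorem component: 88810.24 × 9% = 7992.92
Specific component: 23139 × 3.58 = 82837.62
Import duty = 7992.92 + 82837.62 = 90830.54
VAT base = CIF + duty = 88810.24 + 90830.54 = 179640.78
Import VAT = 179640.78 × 21% = 37724.56

Import duty: AUD 90830.54; import VAT: AUD 37724.56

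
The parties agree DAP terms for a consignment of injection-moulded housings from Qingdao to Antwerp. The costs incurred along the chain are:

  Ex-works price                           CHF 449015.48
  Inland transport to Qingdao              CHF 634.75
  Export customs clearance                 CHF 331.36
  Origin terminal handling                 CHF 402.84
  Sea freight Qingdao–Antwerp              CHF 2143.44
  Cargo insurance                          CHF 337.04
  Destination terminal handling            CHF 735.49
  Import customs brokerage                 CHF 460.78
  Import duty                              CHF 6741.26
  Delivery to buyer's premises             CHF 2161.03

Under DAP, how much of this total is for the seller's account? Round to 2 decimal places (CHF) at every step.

DAP: the seller bears all costs to the named destination except import duty and clearance.
Seller's account: goods 449015.48 + inland to port 634.75 + export clearance 331.36 + origin terminal 402.84 + freight 2143.44 + insurance 337.04 + destination terminal 735.49 + delivery 2161.03 = 455761.43
Buyer's account: brokerage 460.78 + duty 6741.26 = 7202.04

Seller's account: CHF 455761.43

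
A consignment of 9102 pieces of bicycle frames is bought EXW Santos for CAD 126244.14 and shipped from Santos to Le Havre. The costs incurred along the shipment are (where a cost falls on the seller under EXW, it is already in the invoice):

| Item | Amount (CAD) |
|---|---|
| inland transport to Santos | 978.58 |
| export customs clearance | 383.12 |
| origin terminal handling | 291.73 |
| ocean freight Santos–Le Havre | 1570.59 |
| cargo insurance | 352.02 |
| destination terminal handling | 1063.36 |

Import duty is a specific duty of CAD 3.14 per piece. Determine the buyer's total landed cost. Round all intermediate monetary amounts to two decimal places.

Total landed cost: CAD 159463.82

EXW: the seller makes goods available at their premises; the buyer bears all onward costs.
CIF value = EXW price + inland to port + export clearance + origin terminal + freight + insurance = 126244.14 + 978.58 + 383.12 + 291.73 + 1570.59 + 352.02 = 129820.18
Import duty = 9102 × 3.14 = 28580.28
Buyer bears: inland to port 978.58 + export clearance 383.12 + origin terminal 291.73 + freight 1570.59 + insurance 352.02 + destination terminal 1063.36 + duty 28580.28 = 33219.68
Landed cost = invoice 126244.14 + 33219.68 = 159463.82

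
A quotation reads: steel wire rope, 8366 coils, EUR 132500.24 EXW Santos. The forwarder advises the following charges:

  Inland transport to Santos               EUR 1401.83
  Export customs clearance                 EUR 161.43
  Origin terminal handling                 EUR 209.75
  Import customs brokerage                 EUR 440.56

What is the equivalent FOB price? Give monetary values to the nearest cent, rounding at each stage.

FOB price: EUR 134273.25

Not relevant to the conversion: brokerage — on the buyer under both terms; not part of either seller's price.
From EXW to FOB, the seller additionally bears: inland to port, export clearance, origin terminal.
FOB price = 132500.24 + 1401.83 + 161.43 + 209.75 = 134273.25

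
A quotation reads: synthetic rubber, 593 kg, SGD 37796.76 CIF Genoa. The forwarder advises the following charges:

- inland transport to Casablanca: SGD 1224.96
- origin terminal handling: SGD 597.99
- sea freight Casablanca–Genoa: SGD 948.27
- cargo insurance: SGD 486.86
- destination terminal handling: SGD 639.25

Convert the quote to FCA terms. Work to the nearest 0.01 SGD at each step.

FCA price: SGD 35763.64

Not relevant to the conversion: inland to port — on the seller under both CIF and FCA; already in the CIF price and stays in the FCA price. destination terminal — on the buyer under both terms; not part of either seller's price.
From CIF to FCA, the seller no longer bears: origin terminal, freight, insurance.
FCA price = 37796.76 − 597.99 − 948.27 − 486.86 = 35763.64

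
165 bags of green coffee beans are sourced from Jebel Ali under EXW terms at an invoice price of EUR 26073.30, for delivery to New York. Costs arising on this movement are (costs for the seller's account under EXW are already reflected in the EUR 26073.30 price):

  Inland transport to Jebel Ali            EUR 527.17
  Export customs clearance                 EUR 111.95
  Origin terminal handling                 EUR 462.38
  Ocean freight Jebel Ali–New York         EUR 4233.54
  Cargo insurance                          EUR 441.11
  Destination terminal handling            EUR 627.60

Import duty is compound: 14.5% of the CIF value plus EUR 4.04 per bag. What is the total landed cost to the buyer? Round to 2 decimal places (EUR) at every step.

Total landed cost: EUR 37761.82

EXW: the seller makes goods available at their premises; the buyer bears all onward costs.
CIF value = EXW price + inland to port + export clearance + origin terminal + freight + insurance = 26073.30 + 527.17 + 111.95 + 462.38 + 4233.54 + 441.11 = 31849.45
Ad valorem component: 31849.45 × 14.5% = 4618.17
Specific component: 165 × 4.04 = 666.60
Import duty = 4618.17 + 666.60 = 5284.77
Buyer bears: inland to port 527.17 + export clearance 111.95 + origin terminal 462.38 + freight 4233.54 + insurance 441.11 + destination terminal 627.60 + duty 5284.77 = 11688.52
Landed cost = invoice 26073.30 + 11688.52 = 37761.82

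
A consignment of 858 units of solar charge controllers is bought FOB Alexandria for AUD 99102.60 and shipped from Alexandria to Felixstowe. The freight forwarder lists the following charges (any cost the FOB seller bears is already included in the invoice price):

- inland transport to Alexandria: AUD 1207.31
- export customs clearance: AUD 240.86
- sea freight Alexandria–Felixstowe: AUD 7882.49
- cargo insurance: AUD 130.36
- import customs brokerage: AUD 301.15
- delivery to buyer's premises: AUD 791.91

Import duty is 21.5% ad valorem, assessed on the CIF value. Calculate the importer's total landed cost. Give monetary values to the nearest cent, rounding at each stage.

Total landed cost: AUD 131238.33

FOB: the seller bears costs until goods are on board at the origin port; the buyer bears freight, insurance and all costs thereafter.
Already in the invoice (seller's account under FOB): inland to port, export clearance — exclude.
CIF value = FOB price + freight + insurance = 99102.60 + 7882.49 + 130.36 = 107115.45
Import duty = 107115.45 × 21.5% = 23029.82
Buyer bears: freight 7882.49 + insurance 130.36 + brokerage 301.15 + delivery 791.91 + duty 23029.82 = 32135.73
Landed cost = invoice 99102.60 + 32135.73 = 131238.33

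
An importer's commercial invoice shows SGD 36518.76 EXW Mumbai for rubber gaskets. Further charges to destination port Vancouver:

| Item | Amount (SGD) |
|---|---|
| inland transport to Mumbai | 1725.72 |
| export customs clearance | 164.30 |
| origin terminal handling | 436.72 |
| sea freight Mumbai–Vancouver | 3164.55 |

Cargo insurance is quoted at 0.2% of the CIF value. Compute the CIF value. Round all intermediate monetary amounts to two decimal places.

CIF value: SGD 42094.24

Let C be the CIF value. C = EXW price + pre-shipment costs + freight + 0.2% × C
C − 0.2% × C = 36518.76 + 1725.72 + 164.30 + 436.72 + 3164.55
0.998 × C = 42010.05
C = 42010.05 / 0.998 = 42094.24
Insurance premium = 0.2% × 42094.24 = 84.19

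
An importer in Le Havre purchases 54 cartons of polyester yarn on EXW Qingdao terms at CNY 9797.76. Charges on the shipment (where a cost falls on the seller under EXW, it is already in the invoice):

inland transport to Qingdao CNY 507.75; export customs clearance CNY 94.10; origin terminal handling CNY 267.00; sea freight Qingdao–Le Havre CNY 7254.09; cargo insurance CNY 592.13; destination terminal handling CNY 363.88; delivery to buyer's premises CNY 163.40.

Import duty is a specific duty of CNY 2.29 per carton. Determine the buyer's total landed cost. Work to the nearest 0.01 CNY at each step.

Total landed cost: CNY 19163.77

EXW: the seller makes goods available at their premises; the buyer bears all onward costs.
CIF value = EXW price + inland to port + export clearance + origin terminal + freight + insurance = 9797.76 + 507.75 + 94.10 + 267.00 + 7254.09 + 592.13 = 18512.83
Import duty = 54 × 2.29 = 123.66
Buyer bears: inland to port 507.75 + export clearance 94.10 + origin terminal 267.00 + freight 7254.09 + insurance 592.13 + destination terminal 363.88 + delivery 163.40 + duty 123.66 = 9366.01
Landed cost = invoice 9797.76 + 9366.01 = 19163.77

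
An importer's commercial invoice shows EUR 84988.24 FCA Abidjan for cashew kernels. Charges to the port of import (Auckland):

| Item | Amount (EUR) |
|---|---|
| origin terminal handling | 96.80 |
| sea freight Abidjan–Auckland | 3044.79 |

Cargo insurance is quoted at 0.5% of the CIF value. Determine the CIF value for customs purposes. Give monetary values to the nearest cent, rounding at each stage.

Let C be the CIF value. C = FCA price + pre-shipment costs + freight + 0.5% × C
C − 0.5% × C = 84988.24 + 96.80 + 3044.79
0.995 × C = 88129.83
C = 88129.83 / 0.995 = 88572.69
Insurance premium = 0.5% × 88572.69 = 442.86

CIF value: EUR 88572.69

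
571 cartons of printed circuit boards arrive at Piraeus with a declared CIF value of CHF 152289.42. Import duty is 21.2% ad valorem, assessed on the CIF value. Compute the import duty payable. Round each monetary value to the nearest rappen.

Import duty: CHF 32285.36

Import duty = 152289.42 × 21.2% = 32285.36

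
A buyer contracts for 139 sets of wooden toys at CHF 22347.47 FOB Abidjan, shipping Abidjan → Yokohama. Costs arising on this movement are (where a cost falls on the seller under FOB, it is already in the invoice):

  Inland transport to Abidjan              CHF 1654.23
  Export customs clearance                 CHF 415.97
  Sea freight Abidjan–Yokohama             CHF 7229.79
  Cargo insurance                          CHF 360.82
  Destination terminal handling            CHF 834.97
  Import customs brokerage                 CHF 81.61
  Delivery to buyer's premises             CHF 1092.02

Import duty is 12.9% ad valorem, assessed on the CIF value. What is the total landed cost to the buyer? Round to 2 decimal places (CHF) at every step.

FOB: the seller bears costs until goods are on board at the origin port; the buyer bears freight, insurance and all costs thereafter.
Already in the invoice (seller's account under FOB): inland to port, export clearance — exclude.
CIF value = FOB price + freight + insurance = 22347.47 + 7229.79 + 360.82 = 29938.08
Import duty = 29938.08 × 12.9% = 3862.01
Buyer bears: freight 7229.79 + insurance 360.82 + destination terminal 834.97 + brokerage 81.61 + delivery 1092.02 + duty 3862.01 = 13461.22
Landed cost = invoice 22347.47 + 13461.22 = 35808.69

Total landed cost: CHF 35808.69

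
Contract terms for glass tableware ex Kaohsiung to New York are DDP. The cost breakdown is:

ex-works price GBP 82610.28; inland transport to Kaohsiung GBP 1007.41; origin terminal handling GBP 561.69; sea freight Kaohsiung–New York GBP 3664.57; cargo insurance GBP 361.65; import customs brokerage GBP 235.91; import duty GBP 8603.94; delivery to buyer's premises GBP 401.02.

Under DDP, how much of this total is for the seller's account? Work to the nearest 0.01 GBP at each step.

DDP: the seller bears all costs including import duty.
Seller's account: goods 82610.28 + inland to port 1007.41 + origin terminal 561.69 + freight 3664.57 + insurance 361.65 + brokerage 235.91 + duty 8603.94 + delivery 401.02 = 97446.47
Buyer's account: 0.00

Seller's account: GBP 97446.47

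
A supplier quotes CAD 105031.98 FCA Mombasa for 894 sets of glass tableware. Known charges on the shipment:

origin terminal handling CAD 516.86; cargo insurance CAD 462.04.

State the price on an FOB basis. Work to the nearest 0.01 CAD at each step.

Not relevant to the conversion: insurance — on the buyer under both terms; not part of either seller's price.
From FCA to FOB, the seller additionally bears: origin terminal.
FOB price = 105031.98 + 516.86 = 105548.84

FOB price: CAD 105548.84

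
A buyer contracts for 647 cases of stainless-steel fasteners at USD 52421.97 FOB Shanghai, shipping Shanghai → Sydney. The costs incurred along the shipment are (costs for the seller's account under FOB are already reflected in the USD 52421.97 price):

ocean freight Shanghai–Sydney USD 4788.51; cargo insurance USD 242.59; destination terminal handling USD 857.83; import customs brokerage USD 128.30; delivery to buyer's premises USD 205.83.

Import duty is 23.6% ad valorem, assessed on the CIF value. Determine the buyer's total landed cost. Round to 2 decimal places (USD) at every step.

Total landed cost: USD 72203.95

FOB: the seller bears costs until goods are on board at the origin port; the buyer bears freight, insurance and all costs thereafter.
CIF value = FOB price + freight + insurance = 52421.97 + 4788.51 + 242.59 = 57453.07
Import duty = 57453.07 × 23.6% = 13558.92
Buyer bears: freight 4788.51 + insurance 242.59 + destination terminal 857.83 + brokerage 128.30 + delivery 205.83 + duty 13558.92 = 19781.98
Landed cost = invoice 52421.97 + 19781.98 = 72203.95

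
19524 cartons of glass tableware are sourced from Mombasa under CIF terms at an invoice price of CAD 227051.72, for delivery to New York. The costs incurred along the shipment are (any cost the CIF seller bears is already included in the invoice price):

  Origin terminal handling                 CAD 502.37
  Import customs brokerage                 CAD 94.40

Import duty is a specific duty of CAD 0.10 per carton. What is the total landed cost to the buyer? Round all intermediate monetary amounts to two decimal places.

Total landed cost: CAD 229098.52

CIF: the seller pays costs through ocean freight and marine insurance to the destination port.
Already in the invoice (seller's account under CIF): origin terminal — exclude.
The CIF price already equals the CIF value: 227051.72
Import duty = 19524 × 0.10 = 1952.40
Buyer bears: brokerage 94.40 + duty 1952.40 = 2046.80
Landed cost = invoice 227051.72 + 2046.80 = 229098.52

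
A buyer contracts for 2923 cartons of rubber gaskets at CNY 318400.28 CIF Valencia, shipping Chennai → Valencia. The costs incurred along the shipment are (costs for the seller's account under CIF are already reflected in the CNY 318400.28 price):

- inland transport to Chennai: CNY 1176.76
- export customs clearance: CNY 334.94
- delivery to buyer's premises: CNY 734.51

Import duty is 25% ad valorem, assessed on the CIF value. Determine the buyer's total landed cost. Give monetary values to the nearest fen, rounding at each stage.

CIF: the seller pays costs through ocean freight and marine insurance to the destination port.
Already in the invoice (seller's account under CIF): inland to port, export clearance — exclude.
The CIF price already equals the CIF value: 318400.28
Import duty = 318400.28 × 25% = 79600.07
Buyer bears: delivery 734.51 + duty 79600.07 = 80334.58
Landed cost = invoice 318400.28 + 80334.58 = 398734.86

Total landed cost: CNY 398734.86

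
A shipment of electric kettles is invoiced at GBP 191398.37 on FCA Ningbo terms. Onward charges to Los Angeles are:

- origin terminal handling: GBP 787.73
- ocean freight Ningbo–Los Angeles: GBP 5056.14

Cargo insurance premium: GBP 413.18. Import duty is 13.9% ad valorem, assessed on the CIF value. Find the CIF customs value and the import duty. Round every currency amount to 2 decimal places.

CIF = FCA price + pre-shipment costs + freight + insurance
CIF = 191398.37 + 787.73 + 5056.14 + 413.18 = 197655.42
Import duty = 197655.42 × 13.9% = 27474.10

CIF value: GBP 197655.42; import duty: GBP 27474.10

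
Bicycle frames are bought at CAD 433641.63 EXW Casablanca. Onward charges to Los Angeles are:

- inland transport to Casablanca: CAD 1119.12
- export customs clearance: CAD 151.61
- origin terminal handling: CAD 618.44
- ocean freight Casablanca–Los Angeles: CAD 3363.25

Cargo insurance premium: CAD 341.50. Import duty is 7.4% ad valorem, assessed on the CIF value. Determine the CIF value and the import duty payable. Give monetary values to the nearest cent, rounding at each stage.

CIF value: CAD 439235.55; import duty: CAD 32503.43

CIF = EXW price + pre-shipment costs + freight + insurance
CIF = 433641.63 + 1119.12 + 151.61 + 618.44 + 3363.25 + 341.50 = 439235.55
Import duty = 439235.55 × 7.4% = 32503.43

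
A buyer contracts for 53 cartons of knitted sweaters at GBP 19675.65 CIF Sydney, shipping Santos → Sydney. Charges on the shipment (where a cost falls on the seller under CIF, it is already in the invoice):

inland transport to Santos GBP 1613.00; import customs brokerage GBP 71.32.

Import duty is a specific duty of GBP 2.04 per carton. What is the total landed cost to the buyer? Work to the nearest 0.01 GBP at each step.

Total landed cost: GBP 19855.09

CIF: the seller pays costs through ocean freight and marine insurance to the destination port.
Already in the invoice (seller's account under CIF): inland to port — exclude.
The CIF price already equals the CIF value: 19675.65
Import duty = 53 × 2.04 = 108.12
Buyer bears: brokerage 71.32 + duty 108.12 = 179.44
Landed cost = invoice 19675.65 + 179.44 = 19855.09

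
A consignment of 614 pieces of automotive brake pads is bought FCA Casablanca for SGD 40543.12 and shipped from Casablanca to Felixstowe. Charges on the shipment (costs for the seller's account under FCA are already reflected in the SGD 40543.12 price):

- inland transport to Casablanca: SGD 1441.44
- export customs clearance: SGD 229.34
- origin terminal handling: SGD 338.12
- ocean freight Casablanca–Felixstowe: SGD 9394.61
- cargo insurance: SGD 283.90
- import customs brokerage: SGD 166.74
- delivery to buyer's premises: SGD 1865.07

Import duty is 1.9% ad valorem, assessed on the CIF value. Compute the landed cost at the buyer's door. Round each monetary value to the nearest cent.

Total landed cost: SGD 53552.20

FCA: the seller delivers export-cleared goods to the carrier; the buyer bears costs from that point.
Already in the invoice (seller's account under FCA): inland to port, export clearance — exclude.
CIF value = FCA price + origin terminal + freight + insurance = 40543.12 + 338.12 + 9394.61 + 283.90 = 50559.75
Import duty = 50559.75 × 1.9% = 960.64
Buyer bears: origin terminal 338.12 + freight 9394.61 + insurance 283.90 + brokerage 166.74 + delivery 1865.07 + duty 960.64 = 13009.08
Landed cost = invoice 40543.12 + 13009.08 = 53552.20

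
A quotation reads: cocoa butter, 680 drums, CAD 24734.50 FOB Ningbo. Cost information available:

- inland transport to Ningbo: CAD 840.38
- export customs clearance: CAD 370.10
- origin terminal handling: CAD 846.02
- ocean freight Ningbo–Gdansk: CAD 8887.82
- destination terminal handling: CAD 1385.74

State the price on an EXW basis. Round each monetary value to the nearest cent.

Not relevant to the conversion: destination terminal, freight — on the buyer under both terms; not part of either seller's price.
From FOB to EXW, the seller no longer bears: inland to port, export clearance, origin terminal.
EXW price = 24734.50 − 840.38 − 370.10 − 846.02 = 22678.00

EXW price: CAD 22678.00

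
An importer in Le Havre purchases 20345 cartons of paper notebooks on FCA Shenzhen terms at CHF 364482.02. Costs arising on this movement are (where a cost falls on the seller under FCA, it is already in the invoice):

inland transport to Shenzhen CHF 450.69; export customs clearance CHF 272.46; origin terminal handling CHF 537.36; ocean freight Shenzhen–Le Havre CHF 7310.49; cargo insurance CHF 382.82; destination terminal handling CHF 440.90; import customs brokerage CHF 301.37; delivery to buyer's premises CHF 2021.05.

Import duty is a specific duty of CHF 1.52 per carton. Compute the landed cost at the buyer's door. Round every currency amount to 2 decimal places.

FCA: the seller delivers export-cleared goods to the carrier; the buyer bears costs from that point.
Already in the invoice (seller's account under FCA): inland to port, export clearance — exclude.
CIF value = FCA price + origin terminal + freight + insurance = 364482.02 + 537.36 + 7310.49 + 382.82 = 372712.69
Import duty = 20345 × 1.52 = 30924.40
Buyer bears: origin terminal 537.36 + freight 7310.49 + insurance 382.82 + destination terminal 440.90 + brokerage 301.37 + delivery 2021.05 + duty 30924.40 = 41918.39
Landed cost = invoice 364482.02 + 41918.39 = 406400.41

Total landed cost: CHF 406400.41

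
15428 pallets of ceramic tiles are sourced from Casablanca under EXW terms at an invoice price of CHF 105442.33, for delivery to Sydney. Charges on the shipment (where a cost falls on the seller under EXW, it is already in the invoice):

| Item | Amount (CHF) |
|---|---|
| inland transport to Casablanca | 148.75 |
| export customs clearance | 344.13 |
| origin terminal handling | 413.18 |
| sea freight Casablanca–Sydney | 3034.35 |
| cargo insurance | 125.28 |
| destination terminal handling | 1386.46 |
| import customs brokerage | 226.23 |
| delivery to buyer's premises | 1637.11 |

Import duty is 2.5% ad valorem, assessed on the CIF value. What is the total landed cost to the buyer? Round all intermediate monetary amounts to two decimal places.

Total landed cost: CHF 115495.52

EXW: the seller makes goods available at their premises; the buyer bears all onward costs.
CIF value = EXW price + inland to port + export clearance + origin terminal + freight + insurance = 105442.33 + 148.75 + 344.13 + 413.18 + 3034.35 + 125.28 = 109508.02
Import duty = 109508.02 × 2.5% = 2737.70
Buyer bears: inland to port 148.75 + export clearance 344.13 + origin terminal 413.18 + freight 3034.35 + insurance 125.28 + destination terminal 1386.46 + brokerage 226.23 + delivery 1637.11 + duty 2737.70 = 10053.19
Landed cost = invoice 105442.33 + 10053.19 = 115495.52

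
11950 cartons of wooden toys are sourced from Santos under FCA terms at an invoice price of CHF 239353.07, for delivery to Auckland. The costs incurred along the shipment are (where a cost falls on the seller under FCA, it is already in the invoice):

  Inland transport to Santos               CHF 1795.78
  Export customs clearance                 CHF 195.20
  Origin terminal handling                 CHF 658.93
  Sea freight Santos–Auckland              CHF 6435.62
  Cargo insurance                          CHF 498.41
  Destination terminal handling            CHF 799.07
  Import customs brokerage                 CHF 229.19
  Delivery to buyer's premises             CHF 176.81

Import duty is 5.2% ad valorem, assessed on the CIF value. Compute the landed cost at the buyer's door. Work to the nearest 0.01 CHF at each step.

FCA: the seller delivers export-cleared goods to the carrier; the buyer bears costs from that point.
Already in the invoice (seller's account under FCA): inland to port, export clearance — exclude.
CIF value = FCA price + origin terminal + freight + insurance = 239353.07 + 658.93 + 6435.62 + 498.41 = 246946.03
Import duty = 246946.03 × 5.2% = 12841.19
Buyer bears: origin terminal 658.93 + freight 6435.62 + insurance 498.41 + destination terminal 799.07 + brokerage 229.19 + delivery 176.81 + duty 12841.19 = 21639.22
Landed cost = invoice 239353.07 + 21639.22 = 260992.29

Total landed cost: CHF 260992.29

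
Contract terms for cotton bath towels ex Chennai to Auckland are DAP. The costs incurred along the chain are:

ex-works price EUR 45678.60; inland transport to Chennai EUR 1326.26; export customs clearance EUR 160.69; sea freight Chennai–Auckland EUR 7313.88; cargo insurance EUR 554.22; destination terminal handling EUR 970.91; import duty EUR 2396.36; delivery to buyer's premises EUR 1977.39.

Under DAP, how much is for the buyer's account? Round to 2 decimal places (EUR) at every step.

Buyer's account: EUR 2396.36

DAP: the seller bears all costs to the named destination except import duty and clearance.
Seller's account: goods 45678.60 + inland to port 1326.26 + export clearance 160.69 + freight 7313.88 + insurance 554.22 + destination terminal 970.91 + delivery 1977.39 = 57981.95
Buyer's account: duty 2396.36 = 2396.36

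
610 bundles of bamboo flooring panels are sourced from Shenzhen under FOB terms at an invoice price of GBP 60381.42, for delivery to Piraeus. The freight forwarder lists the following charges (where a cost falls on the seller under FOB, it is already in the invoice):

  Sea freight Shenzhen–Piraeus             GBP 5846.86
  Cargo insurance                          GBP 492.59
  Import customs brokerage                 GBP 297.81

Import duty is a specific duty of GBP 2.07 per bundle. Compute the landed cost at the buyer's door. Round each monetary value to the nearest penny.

FOB: the seller bears costs until goods are on board at the origin port; the buyer bears freight, insurance and all costs thereafter.
CIF value = FOB price + freight + insurance = 60381.42 + 5846.86 + 492.59 = 66720.87
Import duty = 610 × 2.07 = 1262.70
Buyer bears: freight 5846.86 + insurance 492.59 + brokerage 297.81 + duty 1262.70 = 7899.96
Landed cost = invoice 60381.42 + 7899.96 = 68281.38

Total landed cost: GBP 68281.38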